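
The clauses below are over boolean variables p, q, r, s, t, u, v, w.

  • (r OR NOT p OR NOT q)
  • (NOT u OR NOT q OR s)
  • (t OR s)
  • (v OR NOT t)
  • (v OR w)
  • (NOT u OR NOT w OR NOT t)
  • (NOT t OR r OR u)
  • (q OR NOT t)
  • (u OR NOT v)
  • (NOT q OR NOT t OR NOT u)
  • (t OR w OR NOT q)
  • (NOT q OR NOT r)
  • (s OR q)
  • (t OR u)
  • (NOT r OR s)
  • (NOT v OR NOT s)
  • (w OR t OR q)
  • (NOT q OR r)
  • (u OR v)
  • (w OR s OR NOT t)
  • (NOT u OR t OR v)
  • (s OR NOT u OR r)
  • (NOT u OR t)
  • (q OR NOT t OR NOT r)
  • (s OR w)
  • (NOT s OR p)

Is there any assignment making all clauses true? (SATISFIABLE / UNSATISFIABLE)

UNSATISFIABLE

t = True:
  propagation gives v=True, q=True, u=True; an empty clause results — contradiction.
t = False:
  propagation gives s=True, u=True; an empty clause results — contradiction.
Every branch closes, so no satisfying assignment exists.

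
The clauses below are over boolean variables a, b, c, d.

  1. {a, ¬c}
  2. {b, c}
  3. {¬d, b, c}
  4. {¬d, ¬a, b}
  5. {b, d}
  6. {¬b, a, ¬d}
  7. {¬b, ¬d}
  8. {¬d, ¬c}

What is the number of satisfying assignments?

3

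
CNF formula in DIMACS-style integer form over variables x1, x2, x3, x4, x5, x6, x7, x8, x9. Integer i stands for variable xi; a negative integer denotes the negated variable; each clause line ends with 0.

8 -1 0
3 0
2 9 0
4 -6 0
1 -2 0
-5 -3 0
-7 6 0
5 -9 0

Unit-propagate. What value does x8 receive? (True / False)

(x3) stands alone — x3 = True.
(~x3 \/ ~x5): since x3 = True, the clause reduces to (~x5). x5 = False.
(~x9 \/ x5): since x5 = False, the clause reduces to (~x9). x9 = False.
In (x9 \/ x2), x9 is now false; x2 must hold, so x2 = True.
(~x2 \/ x1) with x2 = True leaves only x1, so x1 = True.
In (~x1 \/ x8), ~x1 is now false; x8 must hold, so x8 = True.

True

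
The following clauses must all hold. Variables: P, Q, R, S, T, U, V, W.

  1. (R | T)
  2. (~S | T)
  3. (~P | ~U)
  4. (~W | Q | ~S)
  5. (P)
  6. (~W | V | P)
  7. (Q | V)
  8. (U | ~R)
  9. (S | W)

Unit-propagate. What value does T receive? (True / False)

True

Unit clause (P) sets P = True.
In (~U | ~P), ~P is now false; ~U must hold, so U = False.
(U | ~R) with U = False leaves only ~R, so R = False.
(R | T): since R = False, the clause reduces to (T). T = True.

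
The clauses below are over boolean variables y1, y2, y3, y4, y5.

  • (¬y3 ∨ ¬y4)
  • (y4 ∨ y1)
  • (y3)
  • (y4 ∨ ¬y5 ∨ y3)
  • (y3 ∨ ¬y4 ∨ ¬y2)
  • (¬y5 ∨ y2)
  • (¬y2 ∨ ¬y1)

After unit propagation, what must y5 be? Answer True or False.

False

Unit clause (y3) sets y3 = True.
(¬y4 ∨ ¬y3) with y3 = True leaves only ¬y4, so y4 = False.
From (y1 ∨ y4) and y4 = False: y1 = True.
In (¬y1 ∨ ¬y2), ¬y1 is now false; ¬y2 must hold, so y2 = False.
In (y2 ∨ ¬y5), y2 is now false; ¬y5 must hold, so y5 = False.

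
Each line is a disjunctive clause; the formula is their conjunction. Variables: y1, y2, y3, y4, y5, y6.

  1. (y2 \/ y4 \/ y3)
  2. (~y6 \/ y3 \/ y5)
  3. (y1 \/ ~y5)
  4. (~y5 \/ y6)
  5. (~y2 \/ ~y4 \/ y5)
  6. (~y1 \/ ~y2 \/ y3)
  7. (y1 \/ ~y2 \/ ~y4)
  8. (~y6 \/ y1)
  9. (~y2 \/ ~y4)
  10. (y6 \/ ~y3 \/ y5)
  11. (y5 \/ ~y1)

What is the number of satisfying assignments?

Satisfying assignments:
  y1=0 y2=0 y3=0 y4=1 y5=0 y6=0
  y1=0 y2=1 y3=0 y4=0 y5=0 y6=0
  y1=1 y2=0 y3=0 y4=1 y5=1 y6=1
  y1=1 y2=0 y3=1 y4=0 y5=1 y6=1
  y1=1 y2=0 y3=1 y4=1 y5=1 y6=1
  y1=1 y2=1 y3=1 y4=0 y5=1 y6=1
Count: 6.

6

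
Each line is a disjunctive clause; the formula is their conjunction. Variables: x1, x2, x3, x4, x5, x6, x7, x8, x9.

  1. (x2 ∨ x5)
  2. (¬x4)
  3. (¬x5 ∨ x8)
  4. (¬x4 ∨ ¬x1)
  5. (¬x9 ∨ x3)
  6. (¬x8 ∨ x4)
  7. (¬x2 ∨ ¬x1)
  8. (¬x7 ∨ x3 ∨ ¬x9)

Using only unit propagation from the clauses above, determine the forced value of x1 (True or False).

False

(¬x4) is a unit clause: x4 = False.
From (¬x8 ∨ x4) and x4 = False: x8 = False.
In (x8 ∨ ¬x5), x8 is now false; ¬x5 must hold, so x5 = False.
(x2 ∨ x5): since x5 = False, the clause reduces to (x2). x2 = True.
In (¬x1 ∨ ¬x2), ¬x2 is now false; ¬x1 must hold, so x1 = False.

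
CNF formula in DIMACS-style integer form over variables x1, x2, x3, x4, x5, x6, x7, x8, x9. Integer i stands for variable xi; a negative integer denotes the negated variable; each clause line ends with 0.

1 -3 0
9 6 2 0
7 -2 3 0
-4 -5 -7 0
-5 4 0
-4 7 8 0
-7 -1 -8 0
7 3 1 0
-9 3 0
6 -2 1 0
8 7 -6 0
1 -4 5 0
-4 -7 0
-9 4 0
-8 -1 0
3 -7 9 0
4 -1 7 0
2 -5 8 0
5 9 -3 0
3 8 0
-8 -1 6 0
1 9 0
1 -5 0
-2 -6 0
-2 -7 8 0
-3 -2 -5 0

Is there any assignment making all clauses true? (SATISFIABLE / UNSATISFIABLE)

x1 = True:
  x4 = True:
    propagation gives x7=True; an empty clause results — contradiction.
  x4 = False:
    propagation gives x5=False, x9=False; an empty clause results — contradiction.
x1 = False:
  propagation gives x3=False, x7=True, x9=False; an empty clause results — contradiction.
Every branch closes, so no satisfying assignment exists.

UNSATISFIABLE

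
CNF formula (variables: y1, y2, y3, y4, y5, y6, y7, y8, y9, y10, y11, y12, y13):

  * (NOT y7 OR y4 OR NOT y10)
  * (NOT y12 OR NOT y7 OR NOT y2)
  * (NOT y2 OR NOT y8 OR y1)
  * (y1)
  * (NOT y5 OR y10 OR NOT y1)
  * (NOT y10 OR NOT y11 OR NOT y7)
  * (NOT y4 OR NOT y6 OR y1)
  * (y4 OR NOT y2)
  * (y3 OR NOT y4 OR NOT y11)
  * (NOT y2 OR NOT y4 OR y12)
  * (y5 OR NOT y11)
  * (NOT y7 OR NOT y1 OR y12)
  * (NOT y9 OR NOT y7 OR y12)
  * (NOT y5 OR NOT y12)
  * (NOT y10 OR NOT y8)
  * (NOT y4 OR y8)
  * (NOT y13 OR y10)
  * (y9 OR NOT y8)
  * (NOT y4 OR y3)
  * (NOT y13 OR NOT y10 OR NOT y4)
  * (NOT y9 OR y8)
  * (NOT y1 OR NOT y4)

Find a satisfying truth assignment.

y1=1, y2=0, y3=1, y4=0, y5=0, y6=0, y7=0, y8=0, y9=0, y10=1, y11=0, y12=1, y13=1

The clause (y1) is unit: y1 must be True.
(NOT y4) is a unit clause, so y4 = False.
The clause (NOT y2) is unit: y2 must be False.
y7 occurs only negated in the remaining clauses — set y7 = False.
y11 occurs only negated in the remaining clauses — set y11 = False.
Set y5 = False and propagate.
Try y8 = False.
  then y9 is forced to False.
Set y10 = True and propagate.
y3, y6, y12, y13 are now unconstrained; take y3 = True, y6 = False, y12 = True, y13 = True.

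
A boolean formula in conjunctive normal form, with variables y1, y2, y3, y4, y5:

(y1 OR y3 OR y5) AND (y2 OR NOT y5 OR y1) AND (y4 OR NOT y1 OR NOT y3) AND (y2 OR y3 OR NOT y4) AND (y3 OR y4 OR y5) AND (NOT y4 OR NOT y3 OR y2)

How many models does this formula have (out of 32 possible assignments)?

Split on y3, then y4.
  y3=T, y4=T: remaining (y1,y2,y5) ∈ {(F,T,F); (F,T,T); (T,T,F); (T,T,T)} — 4.
  y3=T, y4=F: remaining (y1,y2,y5) ∈ {(F,F,F); (F,T,F); (F,T,T)} — 3.
  y3=F, y4=T: remaining (y1,y2,y5) ∈ {(F,T,T); (T,T,F); (T,T,T)} — 3.
  y3=F, y4=F: remaining (y1,y2,y5) ∈ {(F,T,T); (T,F,T); (T,T,T)} — 3.
Total: 4 + 3 + 3 + 3 = 13.

13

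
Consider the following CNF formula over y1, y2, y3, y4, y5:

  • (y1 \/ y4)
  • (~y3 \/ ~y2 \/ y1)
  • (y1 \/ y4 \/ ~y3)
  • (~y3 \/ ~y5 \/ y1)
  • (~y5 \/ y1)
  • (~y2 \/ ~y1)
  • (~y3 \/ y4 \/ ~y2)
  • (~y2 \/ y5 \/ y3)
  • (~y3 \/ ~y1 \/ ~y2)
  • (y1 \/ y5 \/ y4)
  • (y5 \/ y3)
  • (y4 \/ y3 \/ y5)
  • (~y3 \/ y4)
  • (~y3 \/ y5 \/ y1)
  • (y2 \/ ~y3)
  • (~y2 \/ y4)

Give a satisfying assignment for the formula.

y1 = 1, y2 = 0, y3 = 0, y4 = 1, y5 = 1

Check each clause:
  1. (y4 \/ y1) — y1 is true.
  2. (y1 \/ ~y2 \/ ~y3) — y1 is true.
  3. (y4 \/ y1 \/ ~y3) — y1 is true.
  4. (~y5 \/ ~y3 \/ y1) — y1 is true.
  5. (y1 \/ ~y5) — y1 is true.
  6. (~y1 \/ ~y2) — ~y2 is true.
  7. (~y3 \/ y4 \/ ~y2) — y4 is true.
  8. (~y2 \/ y3 \/ y5) — y5 is true.
  9. (~y3 \/ ~y1 \/ ~y2) — ~y3 is true.
  10. (y4 \/ y1 \/ y5) — y1 is true.
  11. (y3 \/ y5) — y5 is true.
  12. (y5 \/ y3 \/ y4) — y4 is true.
  13. (~y3 \/ y4) — y4 is true.
  14. (y1 \/ y5 \/ ~y3) — y1 is true.
  15. (y2 \/ ~y3) — ~y3 is true.
  16. (~y2 \/ y4) — y4 is true.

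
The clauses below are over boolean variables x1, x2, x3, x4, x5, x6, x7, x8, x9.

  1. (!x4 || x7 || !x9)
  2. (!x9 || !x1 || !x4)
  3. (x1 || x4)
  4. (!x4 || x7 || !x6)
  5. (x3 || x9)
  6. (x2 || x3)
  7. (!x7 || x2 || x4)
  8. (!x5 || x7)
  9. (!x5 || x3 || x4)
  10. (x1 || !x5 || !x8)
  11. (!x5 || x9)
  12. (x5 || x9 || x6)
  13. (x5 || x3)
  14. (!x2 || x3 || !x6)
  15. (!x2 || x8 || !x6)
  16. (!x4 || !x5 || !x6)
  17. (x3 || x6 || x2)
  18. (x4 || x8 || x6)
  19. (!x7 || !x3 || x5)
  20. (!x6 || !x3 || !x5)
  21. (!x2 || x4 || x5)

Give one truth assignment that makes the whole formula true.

Try x1 = True.
Branch on x2: take x2 = False.
  then x3 is forced to True.
The remaining clauses are satisfied by x4 = False, x5 = False, x6 = True, x7 = False, x8 = False, x9 = True.

x1=T, x2=F, x3=T, x4=F, x5=F, x6=T, x7=F, x8=F, x9=T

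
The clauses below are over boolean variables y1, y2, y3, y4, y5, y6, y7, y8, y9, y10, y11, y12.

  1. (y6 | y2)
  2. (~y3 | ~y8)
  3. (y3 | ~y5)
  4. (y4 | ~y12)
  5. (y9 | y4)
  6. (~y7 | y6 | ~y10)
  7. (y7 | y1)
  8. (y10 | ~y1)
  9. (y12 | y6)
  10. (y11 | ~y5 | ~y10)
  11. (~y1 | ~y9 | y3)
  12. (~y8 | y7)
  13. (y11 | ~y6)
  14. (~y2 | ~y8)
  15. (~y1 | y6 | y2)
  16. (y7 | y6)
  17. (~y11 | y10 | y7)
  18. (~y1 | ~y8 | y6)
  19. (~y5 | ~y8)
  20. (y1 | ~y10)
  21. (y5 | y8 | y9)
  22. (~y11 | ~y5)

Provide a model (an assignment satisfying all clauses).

y1=T, y2=T, y3=T, y4=T, y5=F, y6=T, y7=F, y8=F, y9=T, y10=T, y11=T, y12=T

Pure literal: y4 appears only positively; assign y4 = True.
Set y1 = True and propagate.
  then y10 is forced to True.
The remaining clauses are satisfied by y2 = True, y3 = True, y5 = False, y6 = True, y7 = False, y8 = False, y9 = True, y11 = True, y12 = True.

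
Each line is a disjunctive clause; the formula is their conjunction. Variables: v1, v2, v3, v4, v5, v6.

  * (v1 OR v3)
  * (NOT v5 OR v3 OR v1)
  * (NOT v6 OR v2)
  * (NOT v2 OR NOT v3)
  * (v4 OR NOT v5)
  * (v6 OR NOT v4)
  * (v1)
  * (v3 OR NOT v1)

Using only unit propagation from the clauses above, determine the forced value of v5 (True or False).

(v1) is a unit clause: v1 = True.
In (NOT v1 OR v3), NOT v1 is now false; v3 must hold, so v3 = True.
From (NOT v2 OR NOT v3) and v3 = True: v2 = False.
From (v2 OR NOT v6) and v2 = False: v6 = False.
From (NOT v4 OR v6) and v6 = False: v4 = False.
In (v4 OR NOT v5), v4 is now false; NOT v5 must hold, so v5 = False.

False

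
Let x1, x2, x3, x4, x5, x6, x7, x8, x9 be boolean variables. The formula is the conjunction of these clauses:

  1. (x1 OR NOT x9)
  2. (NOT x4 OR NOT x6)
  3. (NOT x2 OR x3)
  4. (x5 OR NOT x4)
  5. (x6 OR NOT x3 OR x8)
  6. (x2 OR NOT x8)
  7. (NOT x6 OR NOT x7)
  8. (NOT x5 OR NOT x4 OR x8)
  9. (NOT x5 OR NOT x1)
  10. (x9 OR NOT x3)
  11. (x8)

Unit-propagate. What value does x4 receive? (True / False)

False

(x8) is a unit clause: x8 = True.
(NOT x8 OR x2) with x8 = True leaves only x2, so x2 = True.
(NOT x2 OR x3) with x2 = True leaves only x3, so x3 = True.
In (x9 OR NOT x3), NOT x3 is now false; x9 must hold, so x9 = True.
(x1 OR NOT x9): since x9 = True, the clause reduces to (x1). x1 = True.
From (NOT x1 OR NOT x5) and x1 = True: x5 = False.
In (NOT x4 OR x5), x5 is now false; NOT x4 must hold, so x4 = False.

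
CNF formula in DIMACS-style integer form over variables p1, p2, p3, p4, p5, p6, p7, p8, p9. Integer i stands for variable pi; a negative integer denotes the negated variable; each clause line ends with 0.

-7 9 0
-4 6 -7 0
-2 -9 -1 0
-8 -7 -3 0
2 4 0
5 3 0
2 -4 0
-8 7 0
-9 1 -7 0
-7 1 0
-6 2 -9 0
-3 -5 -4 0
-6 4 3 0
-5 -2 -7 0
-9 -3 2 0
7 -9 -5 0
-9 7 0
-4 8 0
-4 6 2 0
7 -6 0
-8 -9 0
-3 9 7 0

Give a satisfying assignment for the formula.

p1=False, p2=True, p3=False, p4=False, p5=True, p6=False, p7=False, p8=False, p9=False

Check each clause:
  1. (NOT p7 OR p9) — NOT p7 is true.
  2. (NOT p4 OR p6 OR NOT p7) — NOT p7 is true.
  3. (NOT p2 OR NOT p9 OR NOT p1) — NOT p1 is true.
  4. (NOT p8 OR NOT p3 OR NOT p7) — NOT p8 is true.
  5. (p2 OR p4) — p2 is true.
  6. (p3 OR p5) — p5 is true.
  7. (p2 OR NOT p4) — p2 is true.
  8. (p7 OR NOT p8) — NOT p8 is true.
  9. (NOT p9 OR NOT p7 OR p1) — NOT p7 is true.
  10. (NOT p7 OR p1) — NOT p7 is true.
  11. (NOT p6 OR p2 OR NOT p9) — NOT p6 is true.
  12. (NOT p3 OR NOT p5 OR NOT p4) — NOT p4 is true.
  13. (NOT p6 OR p3 OR p4) — NOT p6 is true.
  14. (NOT p7 OR NOT p5 OR NOT p2) — NOT p7 is true.
  15. (NOT p9 OR p2 OR NOT p3) — p2 is true.
  16. (NOT p5 OR NOT p9 OR p7) — NOT p9 is true.
  17. (p7 OR NOT p9) — NOT p9 is true.
  18. (NOT p4 OR p8) — NOT p4 is true.
  19. (NOT p4 OR p6 OR p2) — p2 is true.
  20. (p7 OR NOT p6) — NOT p6 is true.
  21. (NOT p9 OR NOT p8) — NOT p8 is true.
  22. (NOT p3 OR p9 OR p7) — NOT p3 is true.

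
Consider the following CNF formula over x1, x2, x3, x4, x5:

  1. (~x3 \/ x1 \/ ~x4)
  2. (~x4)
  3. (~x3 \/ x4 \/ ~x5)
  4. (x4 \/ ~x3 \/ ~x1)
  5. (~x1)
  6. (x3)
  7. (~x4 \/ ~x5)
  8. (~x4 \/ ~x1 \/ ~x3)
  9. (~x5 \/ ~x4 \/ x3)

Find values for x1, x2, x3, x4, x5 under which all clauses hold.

(~x4) is a unit clause, so x4 = False.
The clause (~x1) is unit: x1 must be False.
(x3) is a unit clause, so x3 = True.
(~x5) is a unit clause, so x5 = False.
x2 is now unconstrained; take x2 = True.
Every clause has at least one true literal under this assignment.
Check each clause:
  1. (~x4 \/ ~x3 \/ x1) — ~x4 is true.
  2. (~x4) — ~x4 is true.
  3. (x4 \/ ~x5 \/ ~x3) — ~x5 is true.
  4. (~x3 \/ x4 \/ ~x1) — ~x1 is true.
  5. (~x1) — ~x1 is true.
  6. (x3) — x3 is true.
  7. (~x4 \/ ~x5) — ~x5 is true.
  8. (~x4 \/ ~x3 \/ ~x1) — ~x4 is true.
  9. (~x5 \/ ~x4 \/ x3) — x3 is true.

x1=0, x2=1, x3=1, x4=0, x5=0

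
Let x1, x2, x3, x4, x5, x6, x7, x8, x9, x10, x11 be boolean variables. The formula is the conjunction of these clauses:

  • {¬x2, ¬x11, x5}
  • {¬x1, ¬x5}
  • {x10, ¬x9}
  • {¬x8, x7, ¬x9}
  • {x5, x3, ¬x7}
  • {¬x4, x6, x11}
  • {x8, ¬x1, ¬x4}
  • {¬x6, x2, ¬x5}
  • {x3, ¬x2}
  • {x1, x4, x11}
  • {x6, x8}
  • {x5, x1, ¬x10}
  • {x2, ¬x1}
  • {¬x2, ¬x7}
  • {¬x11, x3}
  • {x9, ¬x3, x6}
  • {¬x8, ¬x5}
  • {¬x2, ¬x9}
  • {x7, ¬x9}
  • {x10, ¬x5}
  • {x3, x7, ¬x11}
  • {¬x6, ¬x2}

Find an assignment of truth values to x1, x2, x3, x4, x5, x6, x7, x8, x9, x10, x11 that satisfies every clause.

Set x1 = False and propagate.
Set x2 = False and propagate.
For the remaining variables, x3 = True, x4 = True, x5 = False, x6 = True, x7 = False, x8 = False, x9 = False, x10 = False, x11 = True works.

x1=F, x2=F, x3=T, x4=T, x5=F, x6=T, x7=F, x8=F, x9=F, x10=F, x11=T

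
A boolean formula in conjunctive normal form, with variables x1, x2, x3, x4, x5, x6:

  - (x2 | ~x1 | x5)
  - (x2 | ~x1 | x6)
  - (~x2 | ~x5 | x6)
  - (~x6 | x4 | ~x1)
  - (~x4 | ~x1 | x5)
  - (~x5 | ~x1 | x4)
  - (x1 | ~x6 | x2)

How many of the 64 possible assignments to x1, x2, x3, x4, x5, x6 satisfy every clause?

Split on x1, then x2.
  x1=T, x2=T: remaining (x3,x4,x5,x6) ∈ {(F,F,F,F); (F,T,T,T); (T,F,F,F); (T,T,T,T)} — 4.
  x1=T, x2=F: remaining (x3,x4,x5,x6) ∈ {(F,T,T,T); (T,T,T,T)} — 2.
  x1=F, x2=T: x3, x4 free; 3 ways for (x5,x6) × 2^2 = 12.
  x1=F, x2=F: forces x6=F; x3, x4, x5 free → 2^3 = 8.
Total: 4 + 2 + 12 + 8 = 26.

26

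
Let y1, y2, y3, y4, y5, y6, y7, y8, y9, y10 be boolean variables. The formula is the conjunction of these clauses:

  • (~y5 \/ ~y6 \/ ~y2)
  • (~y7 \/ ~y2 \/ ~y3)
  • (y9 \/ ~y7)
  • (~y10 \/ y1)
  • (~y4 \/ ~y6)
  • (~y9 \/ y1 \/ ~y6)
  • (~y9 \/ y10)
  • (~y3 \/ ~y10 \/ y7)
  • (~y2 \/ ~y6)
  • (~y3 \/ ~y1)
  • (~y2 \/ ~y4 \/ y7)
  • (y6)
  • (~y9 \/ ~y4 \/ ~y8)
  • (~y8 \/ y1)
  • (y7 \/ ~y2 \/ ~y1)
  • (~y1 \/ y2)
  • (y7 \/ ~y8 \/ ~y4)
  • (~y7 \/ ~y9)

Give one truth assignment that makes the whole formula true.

y1=False, y2=False, y3=False, y4=False, y5=False, y6=True, y7=False, y8=False, y9=False, y10=False

(y6) is a unit clause, so y6 = True.
The clause (~y4) is unit: y4 must be False.
Unit propagation: (~y2) forces y2 = False.
Unit propagation: (~y1) forces y1 = False.
The clause (~y10) is unit: y10 must be False.
Unit propagation: (~y9) forces y9 = False.
Unit propagation: (~y7) forces y7 = False.
(~y8) is a unit clause, so y8 = False.
y3, y5 are now unconstrained; take y3 = False, y5 = False.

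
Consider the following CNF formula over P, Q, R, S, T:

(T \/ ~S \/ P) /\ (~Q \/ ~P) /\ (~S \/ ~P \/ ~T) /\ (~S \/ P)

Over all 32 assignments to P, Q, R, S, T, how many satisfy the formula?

14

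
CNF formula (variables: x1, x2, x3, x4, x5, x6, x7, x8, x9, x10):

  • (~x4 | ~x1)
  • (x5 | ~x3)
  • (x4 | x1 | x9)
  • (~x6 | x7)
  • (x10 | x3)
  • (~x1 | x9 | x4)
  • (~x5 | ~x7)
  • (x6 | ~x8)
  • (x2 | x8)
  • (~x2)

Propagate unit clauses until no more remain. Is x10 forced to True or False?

True

(~x2) is a unit clause: x2 = False.
From (x8 | x2) and x2 = False: x8 = True.
(~x8 | x6): since x8 = True, the clause reduces to (x6). x6 = True.
From (x7 | ~x6) and x6 = True: x7 = True.
(~x5 | ~x7): since x7 = True, the clause reduces to (~x5). x5 = False.
From (x5 | ~x3) and x5 = False: x3 = False.
(x10 | x3) with x3 = False leaves only x10, so x10 = True.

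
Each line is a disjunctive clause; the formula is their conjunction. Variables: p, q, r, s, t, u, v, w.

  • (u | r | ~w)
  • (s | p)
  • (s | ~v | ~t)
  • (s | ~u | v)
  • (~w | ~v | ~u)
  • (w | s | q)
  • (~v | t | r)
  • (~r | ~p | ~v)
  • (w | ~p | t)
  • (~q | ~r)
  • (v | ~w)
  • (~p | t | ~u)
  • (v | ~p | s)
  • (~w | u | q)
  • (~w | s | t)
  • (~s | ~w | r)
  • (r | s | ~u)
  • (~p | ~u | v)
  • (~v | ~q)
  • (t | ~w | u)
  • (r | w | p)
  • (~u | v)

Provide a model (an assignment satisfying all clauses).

Set p = False and propagate.
  then s is forced to True.
The remaining clauses are satisfied by q = False, r = True, t = False, u = True, v = True, w = False.
Check each clause:
  1. (r | u | ~w) — ~w is true.
  2. (s | p) — s is true.
  3. (s | ~t | ~v) — ~t is true.
  4. (v | s | ~u) — s is true.
  5. (~v | ~w | ~u) — ~w is true.
  6. (w | q | s) — s is true.
  7. (t | ~v | r) — r is true.
  8. (~r | ~v | ~p) — ~p is true.
  9. (t | ~p | w) — ~p is true.
  10. (~q | ~r) — ~q is true.
  11. (v | ~w) — ~w is true.
  12. (~p | ~u | t) — ~p is true.
  13. (v | s | ~p) — s is true.
  14. (u | ~w | q) — ~w is true.
  15. (t | ~w | s) — ~w is true.
  16. (~s | r | ~w) — ~w is true.
  17. (~u | r | s) — r is true.
  18. (v | ~p | ~u) — ~p is true.
  19. (~q | ~v) — ~q is true.
  20. (t | ~w | u) — ~w is true.
  21. (w | r | p) — r is true.
  22. (~u | v) — v is true.

p=False, q=False, r=True, s=True, t=False, u=True, v=True, w=False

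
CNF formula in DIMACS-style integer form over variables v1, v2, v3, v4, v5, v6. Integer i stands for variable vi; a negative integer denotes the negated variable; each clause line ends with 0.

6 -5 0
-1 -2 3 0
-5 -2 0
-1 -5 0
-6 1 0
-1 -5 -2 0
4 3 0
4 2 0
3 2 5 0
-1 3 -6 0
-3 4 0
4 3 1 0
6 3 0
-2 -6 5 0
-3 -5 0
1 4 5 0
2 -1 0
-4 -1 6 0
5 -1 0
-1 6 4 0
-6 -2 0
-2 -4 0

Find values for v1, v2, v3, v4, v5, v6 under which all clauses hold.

v1=0, v2=0, v3=1, v4=1, v5=0, v6=0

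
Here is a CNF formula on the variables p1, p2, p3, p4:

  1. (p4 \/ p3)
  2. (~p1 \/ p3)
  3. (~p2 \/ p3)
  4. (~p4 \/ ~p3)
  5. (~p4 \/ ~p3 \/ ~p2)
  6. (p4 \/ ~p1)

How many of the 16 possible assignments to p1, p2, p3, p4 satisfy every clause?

3

The models are:
  p1=0 p2=0 p3=0 p4=1
  p1=0 p2=0 p3=1 p4=0
  p1=0 p2=1 p3=1 p4=0
That's 3 in total.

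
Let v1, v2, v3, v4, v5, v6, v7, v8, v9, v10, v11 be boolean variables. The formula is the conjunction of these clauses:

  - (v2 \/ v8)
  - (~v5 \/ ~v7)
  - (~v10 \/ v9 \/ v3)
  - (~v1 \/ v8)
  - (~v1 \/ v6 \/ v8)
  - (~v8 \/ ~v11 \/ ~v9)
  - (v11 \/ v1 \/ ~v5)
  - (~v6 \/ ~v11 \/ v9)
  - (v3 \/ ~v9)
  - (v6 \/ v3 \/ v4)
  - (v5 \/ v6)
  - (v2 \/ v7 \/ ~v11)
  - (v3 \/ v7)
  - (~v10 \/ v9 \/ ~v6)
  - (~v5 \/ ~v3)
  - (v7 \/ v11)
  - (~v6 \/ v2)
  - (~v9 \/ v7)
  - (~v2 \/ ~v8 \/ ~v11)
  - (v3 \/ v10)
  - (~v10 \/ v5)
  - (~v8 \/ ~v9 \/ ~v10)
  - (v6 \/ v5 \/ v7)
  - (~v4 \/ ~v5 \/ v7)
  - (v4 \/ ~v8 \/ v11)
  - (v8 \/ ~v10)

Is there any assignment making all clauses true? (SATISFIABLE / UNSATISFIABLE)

Try v1 = False.
Try v2 = True.
The remaining clauses are satisfied by v3 = True, v4 = True, v5 = False, v6 = True, v7 = True, v8 = True, v9 = True, v10 = False, v11 = False.
Every clause has at least one true literal under this assignment.
So v1 = False, v2 = True, v3 = True, v4 = True, v5 = False, v6 = True, v7 = True, v8 = True, v9 = True, v10 = False, v11 = False is a satisfying assignment.

SATISFIABLE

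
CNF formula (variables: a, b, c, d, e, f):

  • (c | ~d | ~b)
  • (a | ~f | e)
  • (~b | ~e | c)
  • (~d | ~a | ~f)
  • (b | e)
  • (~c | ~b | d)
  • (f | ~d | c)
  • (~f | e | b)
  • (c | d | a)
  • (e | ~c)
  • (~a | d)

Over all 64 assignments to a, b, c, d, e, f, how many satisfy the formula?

9

Split on c, then d.
  c=T, d=T: b free; 3 ways for (a,e,f) × 2^1 = 6.
  c=T, d=F: remaining (a,b,e,f) ∈ {(F,F,T,F); (F,F,T,T)} — 2.
  c=F, d=T: remaining (a,b,e,f) ∈ {(F,F,T,T)} — 1.
  c=F, d=F: a clause becomes empty — 0.
Total: 6 + 2 + 1 + 0 = 9.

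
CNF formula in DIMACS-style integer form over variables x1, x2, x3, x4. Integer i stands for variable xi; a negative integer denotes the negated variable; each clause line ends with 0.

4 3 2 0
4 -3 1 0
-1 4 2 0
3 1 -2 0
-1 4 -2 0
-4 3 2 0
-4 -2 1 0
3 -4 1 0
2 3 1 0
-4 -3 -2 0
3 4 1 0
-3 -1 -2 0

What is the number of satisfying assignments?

The models are:
  x1=0 x2=0 x3=1 x4=1
  x1=1 x2=0 x3=1 x4=1
  x1=1 x2=1 x3=0 x4=1
Count: 3.

3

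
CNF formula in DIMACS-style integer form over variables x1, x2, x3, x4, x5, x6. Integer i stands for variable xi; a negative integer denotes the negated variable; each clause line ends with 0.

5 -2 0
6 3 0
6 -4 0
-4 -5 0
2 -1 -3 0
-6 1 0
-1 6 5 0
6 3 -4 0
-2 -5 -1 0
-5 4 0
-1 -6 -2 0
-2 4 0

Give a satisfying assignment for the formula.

x1=F, x2=F, x3=T, x4=F, x5=F, x6=F

Set x1 = False and propagate.
  then x6 is forced to False.
  then x3 is forced to True.
  then x4 is forced to False.
  then x5 is forced to False.
  then x2 is forced to False.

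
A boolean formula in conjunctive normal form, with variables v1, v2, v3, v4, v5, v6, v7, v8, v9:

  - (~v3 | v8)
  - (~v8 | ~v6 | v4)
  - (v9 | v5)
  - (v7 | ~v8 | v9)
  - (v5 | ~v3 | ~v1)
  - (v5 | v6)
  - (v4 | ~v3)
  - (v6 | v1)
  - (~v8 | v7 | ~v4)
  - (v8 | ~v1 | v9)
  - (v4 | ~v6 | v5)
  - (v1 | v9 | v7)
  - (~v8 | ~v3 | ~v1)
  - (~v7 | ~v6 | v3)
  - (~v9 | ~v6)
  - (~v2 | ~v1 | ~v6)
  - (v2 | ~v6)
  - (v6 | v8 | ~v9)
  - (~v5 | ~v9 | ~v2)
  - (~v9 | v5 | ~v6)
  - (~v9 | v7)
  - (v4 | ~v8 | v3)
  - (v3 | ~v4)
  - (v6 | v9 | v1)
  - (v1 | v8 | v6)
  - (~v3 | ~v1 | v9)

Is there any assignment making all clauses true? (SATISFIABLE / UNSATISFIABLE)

Set v1 = False and propagate.
  then v6 is forced to True.
  then v9 is forced to False.
  then v5 is forced to True.
  then v7 is forced to True.
  then v3 is forced to True.
  then v8 is forced to True.
  then v4 is forced to True.
  then v2 is forced to True.
So v1 = 0, v2 = 1, v3 = 1, v4 = 1, v5 = 1, v6 = 1, v7 = 1, v8 = 1, v9 = 0 is a satisfying assignment.

SATISFIABLE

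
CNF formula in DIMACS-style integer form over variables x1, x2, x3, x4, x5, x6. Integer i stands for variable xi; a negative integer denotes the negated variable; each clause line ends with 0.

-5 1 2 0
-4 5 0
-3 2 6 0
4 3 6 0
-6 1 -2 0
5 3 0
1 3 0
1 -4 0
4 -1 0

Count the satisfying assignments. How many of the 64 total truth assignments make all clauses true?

10

Split on x1, then x3.
  x1=1, x3=1: remaining (x2,x4,x5,x6) ∈ {(0,1,1,1); (1,1,1,0); (1,1,1,1)} — 3.
  x1=1, x3=0: remaining (x2,x4,x5,x6) ∈ {(0,1,1,0); (0,1,1,1); (1,1,1,0); (1,1,1,1)} — 4.
  x1=0, x3=1: remaining (x2,x4,x5,x6) ∈ {(0,0,0,1); (1,0,0,0); (1,0,1,0)} — 3.
  x1=0, x3=0: a clause becomes empty — 0.
Total: 3 + 4 + 3 + 0 = 10.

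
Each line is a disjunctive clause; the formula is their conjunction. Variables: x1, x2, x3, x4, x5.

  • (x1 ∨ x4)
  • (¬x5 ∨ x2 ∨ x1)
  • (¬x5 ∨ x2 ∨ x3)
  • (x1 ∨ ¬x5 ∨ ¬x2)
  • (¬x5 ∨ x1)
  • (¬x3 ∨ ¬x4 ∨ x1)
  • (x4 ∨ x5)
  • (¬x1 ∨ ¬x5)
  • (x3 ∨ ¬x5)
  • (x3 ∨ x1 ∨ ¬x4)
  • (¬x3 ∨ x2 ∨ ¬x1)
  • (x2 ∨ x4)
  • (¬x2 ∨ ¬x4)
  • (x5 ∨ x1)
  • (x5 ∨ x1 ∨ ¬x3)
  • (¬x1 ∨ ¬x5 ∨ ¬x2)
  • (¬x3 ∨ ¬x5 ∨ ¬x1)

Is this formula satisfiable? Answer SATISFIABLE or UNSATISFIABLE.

SATISFIABLE

Try x1 = True.
  then x5 is forced to False.
  then x4 is forced to True.
  then x2 is forced to False.
  then x3 is forced to False.
Every clause has at least one true literal under this assignment.
So x1=T, x2=F, x3=F, x4=T, x5=F is a satisfying assignment.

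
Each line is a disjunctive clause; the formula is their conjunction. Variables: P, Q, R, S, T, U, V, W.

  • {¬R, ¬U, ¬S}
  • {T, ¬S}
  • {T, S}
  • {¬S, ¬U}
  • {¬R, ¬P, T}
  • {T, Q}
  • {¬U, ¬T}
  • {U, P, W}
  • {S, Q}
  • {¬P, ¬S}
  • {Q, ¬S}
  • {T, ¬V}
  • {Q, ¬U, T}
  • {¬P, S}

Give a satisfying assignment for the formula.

P = 0  Q = 1  R = 1  S = 1  T = 1  U = 0  V = 0  W = 1

Pure literal: Q appears only positively; assign Q = True.
V occurs only negated in the remaining clauses — set V = False.
Branch on P: take P = False.
For the remaining variables, R = True, S = True, T = True, U = False, W = True works.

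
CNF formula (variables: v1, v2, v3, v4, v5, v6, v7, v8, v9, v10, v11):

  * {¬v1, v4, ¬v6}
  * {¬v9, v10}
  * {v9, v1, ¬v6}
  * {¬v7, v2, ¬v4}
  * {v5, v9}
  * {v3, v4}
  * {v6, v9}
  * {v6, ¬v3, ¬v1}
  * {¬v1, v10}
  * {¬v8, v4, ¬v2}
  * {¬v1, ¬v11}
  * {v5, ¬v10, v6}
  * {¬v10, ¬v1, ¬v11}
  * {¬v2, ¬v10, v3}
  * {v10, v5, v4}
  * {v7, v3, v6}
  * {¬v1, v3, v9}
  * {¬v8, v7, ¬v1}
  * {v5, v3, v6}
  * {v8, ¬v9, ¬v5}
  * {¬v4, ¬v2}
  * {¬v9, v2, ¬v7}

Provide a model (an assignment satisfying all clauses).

v11 occurs only negated in the remaining clauses — set v11 = False.
Branch on v1: take v1 = False.
Set v2 = False and propagate.
Branch on v3: take v3 = False.
  then v4 is forced to True.
  then v7 is forced to False.
  then v6 is forced to True.
  then v9 is forced to True.
  then v10 is forced to True.
The remaining clauses are satisfied by v5 = True, v8 = True.

v1=F  v2=F  v3=F  v4=T  v5=T  v6=T  v7=F  v8=T  v9=T  v10=T  v11=F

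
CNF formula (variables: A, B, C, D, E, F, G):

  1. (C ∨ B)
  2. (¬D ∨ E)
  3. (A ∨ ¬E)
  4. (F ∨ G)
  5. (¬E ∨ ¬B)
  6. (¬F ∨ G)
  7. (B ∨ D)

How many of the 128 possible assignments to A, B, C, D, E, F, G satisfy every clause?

10

Split on B, then E.
  B=T, E=T: a clause becomes empty — 0.
  B=T, E=F: forces D=F; G=T; A, C, F free → 2^3 = 8.
  B=F, E=T: remaining (A,C,D,F,G) ∈ {(T,T,T,F,T); (T,T,T,T,T)} — 2.
  B=F, E=F: a clause becomes empty — 0.
Total: 0 + 8 + 2 + 0 = 10.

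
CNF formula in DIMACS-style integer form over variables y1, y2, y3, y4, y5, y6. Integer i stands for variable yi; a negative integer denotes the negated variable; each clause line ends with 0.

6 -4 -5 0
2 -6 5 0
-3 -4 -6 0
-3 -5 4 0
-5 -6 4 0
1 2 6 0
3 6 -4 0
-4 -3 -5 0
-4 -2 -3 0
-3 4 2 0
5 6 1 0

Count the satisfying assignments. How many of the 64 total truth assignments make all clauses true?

17

Split on y4, then y6.
  y4=1, y6=1: y1 free; 3 ways for (y2,y3,y5) × 2^1 = 6.
  y4=1, y6=0: remaining (y1,y2,y3,y5) ∈ {(1,0,1,0)} — 1.
  y4=0, y6=1: remaining (y1,y2,y3,y5) ∈ {(0,1,0,0); (0,1,1,0); (1,1,0,0); (1,1,1,0)} — 4.
  y4=0, y6=0: 6 of the 16 assignments to (y1,y2,y3,y5) work.
Total: 6 + 1 + 4 + 6 = 17.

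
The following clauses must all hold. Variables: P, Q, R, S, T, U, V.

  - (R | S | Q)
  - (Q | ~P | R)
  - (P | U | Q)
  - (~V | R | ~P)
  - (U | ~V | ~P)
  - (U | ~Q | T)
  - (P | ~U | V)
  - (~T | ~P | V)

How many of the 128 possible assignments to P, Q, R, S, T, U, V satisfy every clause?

38

Split on P, then Q.
  P=T, Q=T: S free; 4 ways for (R,T,U,V) × 2^1 = 8.
  P=T, Q=F: S free; 4 ways for (R,T,U,V) × 2^1 = 8.
  P=F, Q=T: R, S free; 4 ways for (T,U,V) × 2^2 = 16.
  P=F, Q=F: T free; 3 ways for (R,S,U,V) × 2^1 = 6.
Total: 8 + 8 + 16 + 6 = 38.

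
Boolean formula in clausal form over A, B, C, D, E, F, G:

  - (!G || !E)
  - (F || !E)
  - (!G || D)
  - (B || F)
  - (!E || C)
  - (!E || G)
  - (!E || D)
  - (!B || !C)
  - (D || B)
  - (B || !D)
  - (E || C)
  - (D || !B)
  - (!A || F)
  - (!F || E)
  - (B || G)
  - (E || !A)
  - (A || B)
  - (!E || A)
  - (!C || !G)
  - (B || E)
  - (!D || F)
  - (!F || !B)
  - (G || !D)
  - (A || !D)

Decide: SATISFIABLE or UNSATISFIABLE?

E = True:
  propagation gives G=False; an empty clause results — contradiction.
E = False:
  propagation gives C=True, B=False; an empty clause results — contradiction.
Every branch closes, so no satisfying assignment exists.

UNSATISFIABLE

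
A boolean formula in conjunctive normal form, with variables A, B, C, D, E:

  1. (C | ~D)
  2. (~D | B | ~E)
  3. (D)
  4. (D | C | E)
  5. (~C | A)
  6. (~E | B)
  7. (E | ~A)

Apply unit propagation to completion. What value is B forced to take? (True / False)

(D) stands alone — D = True.
In (~D | C), ~D is now false; C must hold, so C = True.
From (~C | A) and C = True: A = True.
(E | ~A): since A = True, the clause reduces to (E). E = True.
From (B | ~E | ~D) and E = True, D = True: B = True.

True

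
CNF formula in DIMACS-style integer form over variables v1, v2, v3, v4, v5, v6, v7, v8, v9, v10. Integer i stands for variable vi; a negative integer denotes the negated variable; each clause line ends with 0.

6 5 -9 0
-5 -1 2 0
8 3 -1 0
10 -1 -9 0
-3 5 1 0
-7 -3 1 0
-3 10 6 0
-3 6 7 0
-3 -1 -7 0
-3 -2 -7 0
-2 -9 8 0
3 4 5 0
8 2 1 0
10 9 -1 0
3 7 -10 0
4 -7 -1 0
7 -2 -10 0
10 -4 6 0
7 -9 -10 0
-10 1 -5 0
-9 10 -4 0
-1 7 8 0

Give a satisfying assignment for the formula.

v1=0, v2=1, v3=1, v4=0, v5=1, v6=1, v7=0, v8=0, v9=0, v10=0

Pure literal: v6 appears only positively; assign v6 = True.
Try v1 = False.
Branch on v2: take v2 = True.
For the remaining variables, v3 = True, v4 = False, v5 = True, v7 = False, v8 = False, v9 = False, v10 = False works.
Every clause has at least one true literal under this assignment.
Check each clause:
  1. (v5 \/ ~v9 \/ v6) — v5 is true.
  2. (v2 \/ ~v5 \/ ~v1) — v2 is true.
  3. (v3 \/ v8 \/ ~v1) — v3 is true.
  4. (~v1 \/ v10 \/ ~v9) — ~v1 is true.
  5. (v1 \/ ~v3 \/ v5) — v5 is true.
  6. (~v3 \/ ~v7 \/ v1) — ~v7 is true.
  7. (v10 \/ ~v3 \/ v6) — v6 is true.
  8. (~v3 \/ v7 \/ v6) — v6 is true.
  9. (~v1 \/ ~v3 \/ ~v7) — ~v7 is true.
  10. (~v3 \/ ~v7 \/ ~v2) — ~v7 is true.
  11. (~v9 \/ v8 \/ ~v2) — ~v9 is true.
  12. (v4 \/ v5 \/ v3) — v3 is true.
  13. (v8 \/ v1 \/ v2) — v2 is true.
  14. (~v1 \/ v9 \/ v10) — ~v1 is true.
  15. (v7 \/ ~v10 \/ v3) — v3 is true.
  16. (~v1 \/ ~v7 \/ v4) — ~v7 is true.
  17. (~v10 \/ v7 \/ ~v2) — ~v10 is true.
  18. (~v4 \/ v6 \/ v10) — ~v4 is true.
  19. (~v10 \/ v7 \/ ~v9) — ~v9 is true.
  20. (v1 \/ ~v10 \/ ~v5) — ~v10 is true.
  21. (~v4 \/ v10 \/ ~v9) — ~v4 is true.
  22. (v8 \/ v7 \/ ~v1) — ~v1 is true.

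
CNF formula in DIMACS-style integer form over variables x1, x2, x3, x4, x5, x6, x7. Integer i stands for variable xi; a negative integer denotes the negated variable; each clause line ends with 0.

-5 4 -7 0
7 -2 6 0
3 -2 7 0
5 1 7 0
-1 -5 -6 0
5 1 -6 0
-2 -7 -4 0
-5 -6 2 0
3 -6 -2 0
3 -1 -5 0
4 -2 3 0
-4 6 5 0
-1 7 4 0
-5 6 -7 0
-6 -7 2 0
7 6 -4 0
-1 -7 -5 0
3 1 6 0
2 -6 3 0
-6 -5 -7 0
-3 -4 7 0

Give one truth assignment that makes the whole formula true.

Branch on x1: take x1 = True.
For the remaining variables, x2 = True, x3 = True, x4 = False, x5 = False, x6 = False, x7 = True works.

x1=True, x2=True, x3=True, x4=False, x5=False, x6=False, x7=True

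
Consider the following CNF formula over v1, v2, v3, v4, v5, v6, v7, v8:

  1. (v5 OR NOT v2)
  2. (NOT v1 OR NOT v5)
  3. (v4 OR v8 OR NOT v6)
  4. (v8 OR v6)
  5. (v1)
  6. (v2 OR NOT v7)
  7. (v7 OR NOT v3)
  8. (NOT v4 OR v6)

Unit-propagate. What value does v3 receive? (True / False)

False

Unit clause (v1) sets v1 = True.
In (NOT v1 OR NOT v5), NOT v1 is now false; NOT v5 must hold, so v5 = False.
(NOT v2 OR v5) with v5 = False leaves only NOT v2, so v2 = False.
(v2 OR NOT v7) with v2 = False leaves only NOT v7, so v7 = False.
(NOT v3 OR v7): since v7 = False, the clause reduces to (NOT v3). v3 = False.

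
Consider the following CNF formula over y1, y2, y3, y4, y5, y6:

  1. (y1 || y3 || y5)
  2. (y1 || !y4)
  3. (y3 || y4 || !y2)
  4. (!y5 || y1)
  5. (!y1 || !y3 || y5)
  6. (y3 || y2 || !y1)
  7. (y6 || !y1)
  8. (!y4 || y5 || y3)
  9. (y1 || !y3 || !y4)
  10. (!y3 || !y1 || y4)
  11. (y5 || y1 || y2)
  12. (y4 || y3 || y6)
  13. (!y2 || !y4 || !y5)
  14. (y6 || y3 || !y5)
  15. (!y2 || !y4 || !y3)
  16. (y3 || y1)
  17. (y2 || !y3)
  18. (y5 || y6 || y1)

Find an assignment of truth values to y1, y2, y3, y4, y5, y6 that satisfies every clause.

y1 = False, y2 = True, y3 = True, y4 = False, y5 = False, y6 = True

Check each clause:
  1. (y3 || y1 || y5) — y3 is true.
  2. (!y4 || y1) — !y4 is true.
  3. (!y2 || y4 || y3) — y3 is true.
  4. (!y5 || y1) — !y5 is true.
  5. (!y1 || !y3 || y5) — !y1 is true.
  6. (y3 || y2 || !y1) — y2 is true.
  7. (!y1 || y6) — y6 is true.
  8. (y3 || !y4 || y5) — y3 is true.
  9. (!y3 || !y4 || y1) — !y4 is true.
  10. (!y3 || !y1 || y4) — !y1 is true.
  11. (y5 || y2 || y1) — y2 is true.
  12. (y6 || y4 || y3) — y3 is true.
  13. (!y5 || !y4 || !y2) — !y5 is true.
  14. (y3 || !y5 || y6) — y3 is true.
  15. (!y3 || !y2 || !y4) — !y4 is true.
  16. (y1 || y3) — y3 is true.
  17. (y2 || !y3) — y2 is true.
  18. (y5 || y1 || y6) — y6 is true.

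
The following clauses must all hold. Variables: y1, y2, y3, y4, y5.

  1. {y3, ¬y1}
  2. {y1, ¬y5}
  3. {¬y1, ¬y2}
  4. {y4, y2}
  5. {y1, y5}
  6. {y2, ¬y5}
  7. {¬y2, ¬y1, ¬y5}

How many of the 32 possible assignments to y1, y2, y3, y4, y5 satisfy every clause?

1

The models are:
  y1=1 y2=0 y3=1 y4=1 y5=0
Count: 1.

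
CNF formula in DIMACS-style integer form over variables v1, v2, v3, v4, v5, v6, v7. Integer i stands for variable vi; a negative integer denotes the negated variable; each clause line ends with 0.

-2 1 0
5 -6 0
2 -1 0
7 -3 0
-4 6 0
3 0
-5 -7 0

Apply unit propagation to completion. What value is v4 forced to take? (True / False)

False

(v3) stands alone — v3 = True.
(NOT v3 OR v7) with v3 = True leaves only v7, so v7 = True.
From (NOT v7 OR NOT v5) and v7 = True: v5 = False.
(v5 OR NOT v6) with v5 = False leaves only NOT v6, so v6 = False.
From (v6 OR NOT v4) and v6 = False: v4 = False.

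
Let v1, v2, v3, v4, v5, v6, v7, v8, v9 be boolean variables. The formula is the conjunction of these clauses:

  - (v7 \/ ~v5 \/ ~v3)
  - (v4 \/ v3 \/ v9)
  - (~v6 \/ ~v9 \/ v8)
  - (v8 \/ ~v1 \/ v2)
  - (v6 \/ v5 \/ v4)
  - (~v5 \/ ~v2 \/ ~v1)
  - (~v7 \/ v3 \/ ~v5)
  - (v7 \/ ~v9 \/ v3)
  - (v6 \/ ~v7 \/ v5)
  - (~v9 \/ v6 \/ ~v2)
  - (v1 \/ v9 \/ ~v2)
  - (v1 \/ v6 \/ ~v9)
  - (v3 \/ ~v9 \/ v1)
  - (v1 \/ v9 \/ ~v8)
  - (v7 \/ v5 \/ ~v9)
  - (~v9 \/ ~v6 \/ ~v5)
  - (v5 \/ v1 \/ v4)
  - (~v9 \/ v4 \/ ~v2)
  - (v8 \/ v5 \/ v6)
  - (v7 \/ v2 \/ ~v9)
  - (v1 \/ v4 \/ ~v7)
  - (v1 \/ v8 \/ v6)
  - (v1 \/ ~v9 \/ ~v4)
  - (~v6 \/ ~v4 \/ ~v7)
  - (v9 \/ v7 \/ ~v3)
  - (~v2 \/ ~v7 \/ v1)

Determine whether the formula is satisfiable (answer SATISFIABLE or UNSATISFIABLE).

SATISFIABLE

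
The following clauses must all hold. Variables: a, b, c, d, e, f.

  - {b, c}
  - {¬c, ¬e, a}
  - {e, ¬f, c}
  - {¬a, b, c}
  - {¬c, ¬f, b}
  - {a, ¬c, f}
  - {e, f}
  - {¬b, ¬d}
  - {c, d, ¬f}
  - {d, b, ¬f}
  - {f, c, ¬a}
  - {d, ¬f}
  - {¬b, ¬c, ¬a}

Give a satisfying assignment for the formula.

a=0, b=1, c=0, d=0, e=1, f=0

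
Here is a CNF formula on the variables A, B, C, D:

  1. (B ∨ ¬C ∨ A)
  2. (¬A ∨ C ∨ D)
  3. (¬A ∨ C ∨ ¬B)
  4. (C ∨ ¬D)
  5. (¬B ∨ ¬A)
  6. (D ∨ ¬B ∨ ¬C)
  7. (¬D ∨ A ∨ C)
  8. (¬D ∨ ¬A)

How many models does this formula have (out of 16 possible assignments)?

The models are:
  A=0 B=0 C=0 D=0
  A=0 B=1 C=0 D=0
  A=0 B=1 C=1 D=1
  A=1 B=0 C=1 D=0
Count: 4.

4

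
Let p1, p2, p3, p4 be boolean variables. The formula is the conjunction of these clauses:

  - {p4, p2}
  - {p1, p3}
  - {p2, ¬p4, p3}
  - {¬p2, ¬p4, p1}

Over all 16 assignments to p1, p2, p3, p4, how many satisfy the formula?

7

Case analysis on p2 and p4:
  p2=T, p4=T: remaining (p1,p3) ∈ {(T,F); (T,T)} — 2.
  p2=T, p4=F: remaining (p1,p3) ∈ {(F,T); (T,F); (T,T)} — 3.
  p2=F, p4=T: remaining (p1,p3) ∈ {(F,T); (T,T)} — 2.
  p2=F, p4=F: a clause becomes empty — 0.
Total: 2 + 3 + 2 + 0 = 7.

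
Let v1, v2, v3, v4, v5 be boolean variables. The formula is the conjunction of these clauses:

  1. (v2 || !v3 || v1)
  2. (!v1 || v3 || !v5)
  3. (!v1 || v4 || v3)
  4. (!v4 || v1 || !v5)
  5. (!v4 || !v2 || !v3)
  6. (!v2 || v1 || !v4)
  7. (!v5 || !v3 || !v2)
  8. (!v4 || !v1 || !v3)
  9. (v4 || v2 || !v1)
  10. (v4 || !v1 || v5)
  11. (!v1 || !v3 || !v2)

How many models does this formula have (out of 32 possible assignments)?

8

Case analysis on v1 and v3:
  v1=T, v3=T: a clause becomes empty — 0.
  v1=T, v3=F: remaining (v2,v4,v5) ∈ {(F,T,F); (T,T,F)} — 2.
  v1=F, v3=T: remaining (v2,v4,v5) ∈ {(T,F,F)} — 1.
  v1=F, v3=F: 5 of the 8 assignments to (v2,v4,v5) work.
Total: 0 + 2 + 1 + 5 = 8.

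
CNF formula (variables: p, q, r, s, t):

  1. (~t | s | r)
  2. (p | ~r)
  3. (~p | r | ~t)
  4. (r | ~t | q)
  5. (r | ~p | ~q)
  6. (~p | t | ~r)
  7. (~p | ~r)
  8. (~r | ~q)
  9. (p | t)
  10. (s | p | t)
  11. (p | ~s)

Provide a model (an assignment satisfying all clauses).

p=T, q=F, r=F, s=F, t=F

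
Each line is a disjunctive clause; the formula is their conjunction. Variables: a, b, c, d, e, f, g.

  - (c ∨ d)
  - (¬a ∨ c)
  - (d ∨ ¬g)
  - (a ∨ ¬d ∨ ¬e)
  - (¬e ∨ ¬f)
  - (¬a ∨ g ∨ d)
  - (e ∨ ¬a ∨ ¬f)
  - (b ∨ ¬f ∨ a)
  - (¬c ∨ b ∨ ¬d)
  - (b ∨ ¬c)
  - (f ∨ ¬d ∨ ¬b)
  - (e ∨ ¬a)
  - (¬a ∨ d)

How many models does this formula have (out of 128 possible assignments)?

Case analysis on a and d:
  a=T, d=T: a clause becomes empty — 0.
  a=T, d=F: a clause becomes empty — 0.
  a=F, d=T: g free; 3 ways for (b,c,e,f) × 2^1 = 6.
  a=F, d=F: remaining (b,c,e,f,g) ∈ {(T,T,F,F,F); (T,T,F,T,F); (T,T,T,F,F)} — 3.
Total: 0 + 0 + 6 + 3 = 9.

9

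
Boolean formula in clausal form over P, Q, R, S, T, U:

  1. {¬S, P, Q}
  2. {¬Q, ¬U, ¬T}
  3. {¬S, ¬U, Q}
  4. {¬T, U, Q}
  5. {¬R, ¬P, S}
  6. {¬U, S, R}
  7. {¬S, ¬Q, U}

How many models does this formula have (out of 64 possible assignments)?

18

Split on Q, then S.
  Q=T, S=T: remaining (P,R,T,U) ∈ {(F,F,F,T); (F,T,F,T); (T,F,F,T); (T,T,F,T)} — 4.
  Q=T, S=F: 7 of the 16 assignments to (P,R,T,U) work.
  Q=F, S=T: remaining (P,R,T,U) ∈ {(T,F,F,F); (T,T,F,F)} — 2.
  Q=F, S=F: 5 of the 16 assignments to (P,R,T,U) work.
Total: 4 + 7 + 2 + 5 = 18.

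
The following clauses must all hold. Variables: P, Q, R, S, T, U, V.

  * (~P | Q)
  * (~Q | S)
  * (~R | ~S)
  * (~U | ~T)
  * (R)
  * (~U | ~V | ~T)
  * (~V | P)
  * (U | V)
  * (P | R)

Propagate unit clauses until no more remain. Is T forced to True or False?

(R) is a unit clause: R = True.
From (~R | ~S) and R = True: S = False.
From (~Q | S) and S = False: Q = False.
(Q | ~P): since Q = False, the clause reduces to (~P). P = False.
In (~V | P), P is now false; ~V must hold, so V = False.
From (U | V) and V = False: U = True.
In (~T | ~U), ~U is now false; ~T must hold, so T = False.

False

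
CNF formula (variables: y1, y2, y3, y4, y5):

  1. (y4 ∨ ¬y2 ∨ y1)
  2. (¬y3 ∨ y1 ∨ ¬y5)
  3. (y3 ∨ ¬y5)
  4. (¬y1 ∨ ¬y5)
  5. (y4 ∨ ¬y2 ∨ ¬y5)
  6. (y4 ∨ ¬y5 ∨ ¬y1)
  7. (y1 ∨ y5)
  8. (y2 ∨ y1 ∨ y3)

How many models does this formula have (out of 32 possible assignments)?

Split on y1, then y5.
  y1=1, y5=1: a clause becomes empty — 0.
  y1=1, y5=0: y2, y3, y4 free → 2^3 = 8.
  y1=0, y5=1: a clause becomes empty — 0.
  y1=0, y5=0: a clause becomes empty — 0.
Total: 0 + 8 + 0 + 0 = 8.

8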